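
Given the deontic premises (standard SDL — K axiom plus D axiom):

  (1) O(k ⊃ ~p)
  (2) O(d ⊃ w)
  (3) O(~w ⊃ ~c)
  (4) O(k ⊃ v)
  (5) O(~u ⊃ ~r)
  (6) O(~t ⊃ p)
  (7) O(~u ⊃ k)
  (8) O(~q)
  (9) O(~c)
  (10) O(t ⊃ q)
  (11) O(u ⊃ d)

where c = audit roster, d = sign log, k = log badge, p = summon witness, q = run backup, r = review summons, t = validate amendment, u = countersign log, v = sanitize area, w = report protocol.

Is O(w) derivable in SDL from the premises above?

Yes

From premise 8 we have O(~q).
Premise 10, O(t ⊃ q), contraposes to O(~q ⊃ ~t); with O(~q) we get O(~t).
With premise 6, O(~t ⊃ p), the K-axiom yields O(p).
The contrapositive of premise 1 (O(k ⊃ ~p)) is O(p ⊃ ~k), and O(p) is already established, so O(~k).
Premise 7 is O(~u ⊃ k); contrapositively O(~k ⊃ u). Since O(~k) holds, K gives O(u).
Premise 11 is O(u ⊃ d); since O(u), deontic closure gives O(d).
With premise 2, O(d ⊃ w), the K-axiom yields O(w).
Premises 3, 4, 5, 9 do not contribute to this derivation.
So O(w) follows.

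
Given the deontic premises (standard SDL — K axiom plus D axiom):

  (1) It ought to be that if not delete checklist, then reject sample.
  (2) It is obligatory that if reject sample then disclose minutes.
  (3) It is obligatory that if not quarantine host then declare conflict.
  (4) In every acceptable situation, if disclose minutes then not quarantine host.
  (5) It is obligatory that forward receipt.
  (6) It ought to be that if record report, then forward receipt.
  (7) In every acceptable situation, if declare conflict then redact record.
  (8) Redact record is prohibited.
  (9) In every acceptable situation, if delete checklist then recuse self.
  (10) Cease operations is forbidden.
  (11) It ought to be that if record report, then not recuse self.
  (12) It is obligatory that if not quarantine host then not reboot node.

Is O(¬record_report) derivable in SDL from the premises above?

Premise 8 is F(redact_record), i.e. O(¬redact_record).
Premise 7, O(declare_conflict → redact_record), contraposes to O(¬redact_record → ¬declare_conflict); with O(¬redact_record) we get O(¬declare_conflict).
Premise 3, O(¬quarantine_host → declare_conflict), contraposes to O(¬declare_conflict → quarantine_host); with O(¬declare_conflict) we get O(quarantine_host).
The contrapositive of premise 4 (O(disclose_minutes → ¬quarantine_host)) is O(quarantine_host → ¬disclose_minutes), and O(quarantine_host) is already established, so O(¬disclose_minutes).
The contrapositive of premise 2 (O(reject_sample → disclose_minutes)) is O(¬disclose_minutes → ¬reject_sample), and O(¬disclose_minutes) is already established, so O(¬reject_sample).
Premise 1, O(¬delete_checklist → reject_sample), contraposes to O(¬reject_sample → delete_checklist); with O(¬reject_sample) we get O(delete_checklist).
From O(delete_checklist) and premise 9, O(delete_checklist → recuse_self), we obtain O(recuse_self).
Premise 11, O(record_report → ¬recuse_self), contraposes to O(recuse_self → ¬record_report); with O(recuse_self) we get O(¬record_report).
Premises 5, 6, 10, 12 do not contribute to this derivation.
So O(¬record_report) follows.

Yes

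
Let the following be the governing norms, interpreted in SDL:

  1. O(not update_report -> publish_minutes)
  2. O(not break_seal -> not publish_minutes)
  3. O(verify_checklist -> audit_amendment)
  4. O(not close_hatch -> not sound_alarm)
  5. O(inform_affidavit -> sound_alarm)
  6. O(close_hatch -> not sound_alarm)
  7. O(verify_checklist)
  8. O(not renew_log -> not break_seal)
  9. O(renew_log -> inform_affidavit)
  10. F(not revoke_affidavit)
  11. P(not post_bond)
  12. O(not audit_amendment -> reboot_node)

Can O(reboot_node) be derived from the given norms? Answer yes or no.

Premise 12 is O(not audit_amendment -> reboot_node), but O(not audit_amendment) is not derivable from the premises, so it does not yield O(reboot_node).
No other premise forces O(reboot_node). An ideal world satisfying every premise can still have reboot_node false, so O(reboot_node) is not derivable.

No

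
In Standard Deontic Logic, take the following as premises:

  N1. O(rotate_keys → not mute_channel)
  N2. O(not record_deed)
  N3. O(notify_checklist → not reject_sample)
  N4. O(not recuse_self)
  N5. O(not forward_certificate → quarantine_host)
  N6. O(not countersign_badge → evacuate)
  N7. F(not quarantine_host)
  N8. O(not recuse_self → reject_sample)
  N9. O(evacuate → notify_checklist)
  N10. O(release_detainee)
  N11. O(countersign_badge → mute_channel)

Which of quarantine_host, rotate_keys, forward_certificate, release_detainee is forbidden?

rotate_keys

Premise 4 states O(not recuse_self) outright.
Premise 8 is O(not recuse_self → reject_sample); since O(not recuse_self), deontic closure gives O(reject_sample).
The contrapositive of premise 3 (O(notify_checklist → not reject_sample)) is O(reject_sample → not notify_checklist), and O(reject_sample) is already established, so O(not notify_checklist).
The contrapositive of premise 9 (O(evacuate → notify_checklist)) is O(not notify_checklist → not evacuate), and O(not notify_checklist) is already established, so O(not evacuate).
Premise 6 is O(not countersign_badge → evacuate); contrapositively O(not evacuate → countersign_badge). Since O(not evacuate) holds, K gives O(countersign_badge).
Premise 11 is O(countersign_badge → mute_channel); since O(countersign_badge), deontic closure gives O(mute_channel).
Premise 1, O(rotate_keys → not mute_channel), contraposes to O(mute_channel → not rotate_keys); with O(mute_channel) we get O(not rotate_keys).
So O(not rotate_keys) holds, i.e. rotate_keys is forbidden. None of the other listed options is forbidden under the premises.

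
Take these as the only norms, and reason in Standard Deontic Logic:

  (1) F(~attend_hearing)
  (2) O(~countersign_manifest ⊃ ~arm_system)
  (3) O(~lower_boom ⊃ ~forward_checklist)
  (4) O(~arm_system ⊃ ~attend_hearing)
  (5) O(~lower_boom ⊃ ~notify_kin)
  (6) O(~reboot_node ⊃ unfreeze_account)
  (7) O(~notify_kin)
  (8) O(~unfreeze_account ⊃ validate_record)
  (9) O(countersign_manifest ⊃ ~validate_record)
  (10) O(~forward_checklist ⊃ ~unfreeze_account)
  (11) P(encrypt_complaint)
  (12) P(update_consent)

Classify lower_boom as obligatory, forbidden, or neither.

Obligatory

Premise 1, F(~attend_hearing), is equivalent to O(attend_hearing).
Premise 4, O(~arm_system ⊃ ~attend_hearing), contraposes to O(attend_hearing ⊃ arm_system); with O(attend_hearing) we get O(arm_system).
Premise 2 is O(~countersign_manifest ⊃ ~arm_system); contrapositively O(arm_system ⊃ countersign_manifest). Since O(arm_system) holds, K gives O(countersign_manifest).
Applying K to premise 9 (O(countersign_manifest ⊃ ~validate_record)) and O(countersign_manifest) yields O(~validate_record).
Premise 8, O(~unfreeze_account ⊃ validate_record), contraposes to O(~validate_record ⊃ unfreeze_account); with O(~validate_record) we get O(unfreeze_account).
Premise 10, O(~forward_checklist ⊃ ~unfreeze_account), contraposes to O(unfreeze_account ⊃ forward_checklist); with O(unfreeze_account) we get O(forward_checklist).
Premise 3 is O(~lower_boom ⊃ ~forward_checklist); contrapositively O(forward_checklist ⊃ lower_boom). Since O(forward_checklist) holds, K gives O(lower_boom).
Premises 5, 6, 7, 11, 12 do not contribute to this derivation.
Hence lower_boom is obligatory.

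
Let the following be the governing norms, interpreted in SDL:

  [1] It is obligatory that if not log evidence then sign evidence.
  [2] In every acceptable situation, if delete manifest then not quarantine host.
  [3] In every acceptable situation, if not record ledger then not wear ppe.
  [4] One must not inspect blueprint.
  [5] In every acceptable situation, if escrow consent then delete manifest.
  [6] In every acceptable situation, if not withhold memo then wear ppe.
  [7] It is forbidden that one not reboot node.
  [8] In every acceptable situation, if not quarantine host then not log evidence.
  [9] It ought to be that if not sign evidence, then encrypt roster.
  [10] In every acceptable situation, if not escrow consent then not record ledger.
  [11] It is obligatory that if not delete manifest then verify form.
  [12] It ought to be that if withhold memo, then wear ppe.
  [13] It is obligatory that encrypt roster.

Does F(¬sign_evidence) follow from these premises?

Premises 6 and 12 are O(¬withhold_memo → wear_ppe) and O(withhold_memo → wear_ppe); every ideal world satisfies ¬withhold_memo or withhold_memo, so in either case wear_ppe holds — hence O(wear_ppe).
Premise 3 is O(¬record_ledger → ¬wear_ppe); contrapositively O(wear_ppe → record_ledger). Since O(wear_ppe) holds, K gives O(record_ledger).
Premise 10, O(¬escrow_consent → ¬record_ledger), contraposes to O(record_ledger → escrow_consent); with O(record_ledger) we get O(escrow_consent).
Applying K to premise 5 (O(escrow_consent → delete_manifest)) and O(escrow_consent) yields O(delete_manifest).
Applying K to premise 2 (O(delete_manifest → ¬quarantine_host)) and O(delete_manifest) yields O(¬quarantine_host).
Applying K to premise 8 (O(¬quarantine_host → ¬log_evidence)) and O(¬quarantine_host) yields O(¬log_evidence).
Premise 1 is O(¬log_evidence → sign_evidence); since O(¬log_evidence), deontic closure gives O(sign_evidence).
Premises 4, 7, 9, 11, 13 do not contribute to this derivation.
So O(sign_evidence) holds, i.e. F(¬sign_evidence). The claim follows.

Yes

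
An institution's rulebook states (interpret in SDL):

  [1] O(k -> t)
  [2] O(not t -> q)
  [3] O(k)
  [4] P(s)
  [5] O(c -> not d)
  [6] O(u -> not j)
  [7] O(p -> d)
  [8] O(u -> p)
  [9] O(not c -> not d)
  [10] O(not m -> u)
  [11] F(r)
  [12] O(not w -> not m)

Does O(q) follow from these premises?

No

Premise 2 is O(not t -> q), but O(not t) is not derivable from the premises, so it does not yield O(q).
No other premise forces O(q). An ideal world satisfying every premise can still have q false, so O(q) is not derivable.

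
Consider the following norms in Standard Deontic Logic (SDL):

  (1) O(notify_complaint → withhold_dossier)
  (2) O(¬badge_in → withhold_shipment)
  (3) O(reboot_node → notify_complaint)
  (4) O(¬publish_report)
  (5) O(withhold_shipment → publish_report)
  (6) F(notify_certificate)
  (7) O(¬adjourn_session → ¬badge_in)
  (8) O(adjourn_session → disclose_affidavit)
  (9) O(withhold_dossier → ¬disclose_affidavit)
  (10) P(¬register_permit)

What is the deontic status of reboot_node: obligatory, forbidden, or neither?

Premise 4 states O(¬publish_report) outright.
The contrapositive of premise 5 (O(withhold_shipment → publish_report)) is O(¬publish_report → ¬withhold_shipment), and O(¬publish_report) is already established, so O(¬withhold_shipment).
The contrapositive of premise 2 (O(¬badge_in → withhold_shipment)) is O(¬withhold_shipment → badge_in), and O(¬withhold_shipment) is already established, so O(badge_in).
Premise 7, O(¬adjourn_session → ¬badge_in), contraposes to O(badge_in → adjourn_session); with O(badge_in) we get O(adjourn_session).
Premise 8 is O(adjourn_session → disclose_affidavit); since O(adjourn_session), deontic closure gives O(disclose_affidavit).
Premise 9, O(withhold_dossier → ¬disclose_affidavit), contraposes to O(disclose_affidavit → ¬withhold_dossier); with O(disclose_affidavit) we get O(¬withhold_dossier).
Premise 1 is O(notify_complaint → withhold_dossier); contrapositively O(¬withhold_dossier → ¬notify_complaint). Since O(¬withhold_dossier) holds, K gives O(¬notify_complaint).
Premise 3, O(reboot_node → notify_complaint), contraposes to O(¬notify_complaint → ¬reboot_node); with O(¬notify_complaint) we get O(¬reboot_node).
Premises 6, 10 do not contribute to this derivation.
Thus O(¬reboot_node), which is F(reboot_node): reboot_node is forbidden.

Forbidden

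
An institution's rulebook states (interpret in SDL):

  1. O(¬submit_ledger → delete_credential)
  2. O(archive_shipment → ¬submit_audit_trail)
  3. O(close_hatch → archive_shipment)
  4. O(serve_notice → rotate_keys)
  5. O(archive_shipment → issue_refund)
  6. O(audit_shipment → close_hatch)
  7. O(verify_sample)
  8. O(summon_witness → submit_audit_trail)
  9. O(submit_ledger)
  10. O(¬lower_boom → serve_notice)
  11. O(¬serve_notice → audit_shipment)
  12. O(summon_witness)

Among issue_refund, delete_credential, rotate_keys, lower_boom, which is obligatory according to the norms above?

rotate_keys

From premise 12 we have O(summon_witness).
With premise 8, O(summon_witness → submit_audit_trail), the K-axiom yields O(submit_audit_trail).
Premise 2 is O(archive_shipment → ¬submit_audit_trail); contrapositively O(submit_audit_trail → ¬archive_shipment). Since O(submit_audit_trail) holds, K gives O(¬archive_shipment).
The contrapositive of premise 3 (O(close_hatch → archive_shipment)) is O(¬archive_shipment → ¬close_hatch), and O(¬archive_shipment) is already established, so O(¬close_hatch).
The contrapositive of premise 6 (O(audit_shipment → close_hatch)) is O(¬close_hatch → ¬audit_shipment), and O(¬close_hatch) is already established, so O(¬audit_shipment).
Premise 11 is O(¬serve_notice → audit_shipment); contrapositively O(¬audit_shipment → serve_notice). Since O(¬audit_shipment) holds, K gives O(serve_notice).
From O(serve_notice) and premise 4, O(serve_notice → rotate_keys), we obtain O(rotate_keys).
So O(rotate_keys) holds — rotate_keys is obligatory. None of the other listed options is made obligatory by any chain of premises.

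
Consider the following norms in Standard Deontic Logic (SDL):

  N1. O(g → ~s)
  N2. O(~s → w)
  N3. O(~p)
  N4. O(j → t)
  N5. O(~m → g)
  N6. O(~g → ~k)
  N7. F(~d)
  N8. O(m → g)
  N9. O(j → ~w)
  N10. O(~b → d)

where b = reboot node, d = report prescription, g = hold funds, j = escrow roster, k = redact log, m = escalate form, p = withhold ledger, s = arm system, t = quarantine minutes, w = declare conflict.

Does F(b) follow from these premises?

No

Premise 10 is O(~b → d); even if O(d) held, inferring O(~b) would be affirming the consequent — invalid.
No other premise forces O(~b). An ideal world satisfying every premise can still have b true, so F(b) is not derivable.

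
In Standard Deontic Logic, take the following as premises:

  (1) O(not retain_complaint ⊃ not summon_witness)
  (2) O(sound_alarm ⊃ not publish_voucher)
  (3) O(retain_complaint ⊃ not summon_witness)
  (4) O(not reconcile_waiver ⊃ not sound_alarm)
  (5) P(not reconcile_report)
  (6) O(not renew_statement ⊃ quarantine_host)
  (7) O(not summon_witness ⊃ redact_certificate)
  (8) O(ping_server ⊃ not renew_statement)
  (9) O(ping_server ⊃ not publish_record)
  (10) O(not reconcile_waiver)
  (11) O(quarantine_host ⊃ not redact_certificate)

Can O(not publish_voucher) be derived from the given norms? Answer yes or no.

No

Premise 2 is O(sound_alarm ⊃ not publish_voucher), but O(sound_alarm) is not derivable from the premises, so it does not yield O(not publish_voucher).
No other premise forces O(not publish_voucher). An ideal world satisfying every premise can still have not publish_voucher false, so O(not publish_voucher) is not derivable.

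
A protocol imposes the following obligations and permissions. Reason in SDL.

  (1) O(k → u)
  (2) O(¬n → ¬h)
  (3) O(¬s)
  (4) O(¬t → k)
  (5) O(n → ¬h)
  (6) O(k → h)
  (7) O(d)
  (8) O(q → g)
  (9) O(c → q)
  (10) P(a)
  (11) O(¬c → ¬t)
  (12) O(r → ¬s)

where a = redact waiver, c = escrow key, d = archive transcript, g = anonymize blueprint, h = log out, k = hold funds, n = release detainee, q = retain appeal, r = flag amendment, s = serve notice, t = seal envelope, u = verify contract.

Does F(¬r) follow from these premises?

No

Premise 12 is O(r → ¬s); even if O(¬s) held, inferring O(r) would be affirming the consequent — invalid.
No other premise forces O(r). An ideal world satisfying every premise can still have ¬r true, so F(¬r) is not derivable.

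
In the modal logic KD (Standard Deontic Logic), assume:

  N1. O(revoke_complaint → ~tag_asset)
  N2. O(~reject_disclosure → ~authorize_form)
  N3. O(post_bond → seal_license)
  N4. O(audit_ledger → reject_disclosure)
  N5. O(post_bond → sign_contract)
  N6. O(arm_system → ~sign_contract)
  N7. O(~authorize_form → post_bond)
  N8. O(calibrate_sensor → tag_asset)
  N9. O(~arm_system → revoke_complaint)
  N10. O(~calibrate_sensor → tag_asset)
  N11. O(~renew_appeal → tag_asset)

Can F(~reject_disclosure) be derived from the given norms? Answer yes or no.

By case analysis on ~calibrate_sensor: premise 10 gives O(~calibrate_sensor → tag_asset) and premise 8 gives O(calibrate_sensor → tag_asset), so O(tag_asset) either way.
Premise 1 is O(revoke_complaint → ~tag_asset); contrapositively O(tag_asset → ~revoke_complaint). Since O(tag_asset) holds, K gives O(~revoke_complaint).
The contrapositive of premise 9 (O(~arm_system → revoke_complaint)) is O(~revoke_complaint → arm_system), and O(~revoke_complaint) is already established, so O(arm_system).
From O(arm_system) and premise 6, O(arm_system → ~sign_contract), we obtain O(~sign_contract).
Premise 5, O(post_bond → sign_contract), contraposes to O(~sign_contract → ~post_bond); with O(~sign_contract) we get O(~post_bond).
Premise 7 is O(~authorize_form → post_bond); contrapositively O(~post_bond → authorize_form). Since O(~post_bond) holds, K gives O(authorize_form).
Premise 2 is O(~reject_disclosure → ~authorize_form); contrapositively O(authorize_form → reject_disclosure). Since O(authorize_form) holds, K gives O(reject_disclosure).
Premises 3, 4, 11 do not contribute to this derivation.
So O(reject_disclosure) holds, i.e. F(~reject_disclosure). The claim follows.

Yes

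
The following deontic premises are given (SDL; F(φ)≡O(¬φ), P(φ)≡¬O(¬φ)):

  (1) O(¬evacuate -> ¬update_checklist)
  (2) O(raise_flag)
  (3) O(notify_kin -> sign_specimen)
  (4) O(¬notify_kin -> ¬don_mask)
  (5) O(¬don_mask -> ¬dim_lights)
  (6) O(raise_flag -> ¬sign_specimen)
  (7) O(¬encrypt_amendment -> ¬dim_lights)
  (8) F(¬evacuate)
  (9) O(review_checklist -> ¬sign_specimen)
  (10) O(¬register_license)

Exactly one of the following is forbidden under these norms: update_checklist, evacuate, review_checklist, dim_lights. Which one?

Premise 2 states O(raise_flag) outright.
From O(raise_flag) and premise 6, O(raise_flag -> ¬sign_specimen), we obtain O(¬sign_specimen).
The contrapositive of premise 3 (O(notify_kin -> sign_specimen)) is O(¬sign_specimen -> ¬notify_kin), and O(¬sign_specimen) is already established, so O(¬notify_kin).
With premise 4, O(¬notify_kin -> ¬don_mask), the K-axiom yields O(¬don_mask).
With premise 5, O(¬don_mask -> ¬dim_lights), the K-axiom yields O(¬dim_lights).
So O(¬dim_lights) holds, i.e. dim_lights is forbidden. None of the other listed options is forbidden under the premises.

dim_lights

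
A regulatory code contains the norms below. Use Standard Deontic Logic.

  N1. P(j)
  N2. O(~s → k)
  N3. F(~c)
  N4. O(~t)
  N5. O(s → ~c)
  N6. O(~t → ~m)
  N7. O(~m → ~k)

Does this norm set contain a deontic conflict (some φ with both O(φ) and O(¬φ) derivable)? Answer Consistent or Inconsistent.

F(~c) at premise 3 means O(c).
Premise 5, O(s → ~c), contraposes to O(c → ~s); with O(c) we get O(~s).
From O(~s) and premise 2, O(~s → k), we obtain O(k).
Premise 7 is O(~m → ~k); contrapositively O(k → m). Since O(k) holds, K gives O(m).
Premise 6 is O(~t → ~m); contrapositively O(m → t). Since O(m) holds, K gives O(t).
However, premise 4 gives O(~t).
We now have both O(t) and O(~t) — t is simultaneously obligatory and forbidden, violating the D-axiom.

Inconsistent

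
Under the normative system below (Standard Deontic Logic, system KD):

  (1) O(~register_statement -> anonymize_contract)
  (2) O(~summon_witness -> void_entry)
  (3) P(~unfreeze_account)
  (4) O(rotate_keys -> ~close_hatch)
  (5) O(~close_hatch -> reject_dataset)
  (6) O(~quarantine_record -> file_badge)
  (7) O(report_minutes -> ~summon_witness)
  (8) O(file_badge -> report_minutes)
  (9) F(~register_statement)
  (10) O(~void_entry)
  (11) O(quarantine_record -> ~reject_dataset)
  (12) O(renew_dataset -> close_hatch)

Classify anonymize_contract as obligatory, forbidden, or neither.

Neither

Premise 1 is O(~register_statement -> anonymize_contract), but O(~register_statement) is not derivable from the premises, so it does not yield O(anonymize_contract).
No premise or chain of K-axiom applications forces O(anonymize_contract), and none forces O(~anonymize_contract). So anonymize_contract is neither obligatory nor forbidden under these norms.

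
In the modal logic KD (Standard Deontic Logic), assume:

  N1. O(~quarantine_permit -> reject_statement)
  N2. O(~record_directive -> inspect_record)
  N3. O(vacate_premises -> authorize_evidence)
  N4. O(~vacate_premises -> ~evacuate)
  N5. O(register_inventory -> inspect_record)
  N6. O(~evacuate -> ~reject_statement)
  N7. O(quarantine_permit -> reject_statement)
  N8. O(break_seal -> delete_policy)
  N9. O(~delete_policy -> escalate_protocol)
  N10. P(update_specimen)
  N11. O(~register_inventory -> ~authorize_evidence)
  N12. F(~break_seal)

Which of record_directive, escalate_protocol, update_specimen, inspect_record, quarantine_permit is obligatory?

Premises 1 and 7 cover both cases: O(~quarantine_permit -> reject_statement) and O(quarantine_permit -> reject_statement). Since ~quarantine_permit ∨ quarantine_permit is a tautology, O(reject_statement) follows.
Premise 6, O(~evacuate -> ~reject_statement), contraposes to O(reject_statement -> evacuate); with O(reject_statement) we get O(evacuate).
Premise 4, O(~vacate_premises -> ~evacuate), contraposes to O(evacuate -> vacate_premises); with O(evacuate) we get O(vacate_premises).
From O(vacate_premises) and premise 3, O(vacate_premises -> authorize_evidence), we obtain O(authorize_evidence).
Premise 11 is O(~register_inventory -> ~authorize_evidence); contrapositively O(authorize_evidence -> register_inventory). Since O(authorize_evidence) holds, K gives O(register_inventory).
Premise 5 is O(register_inventory -> inspect_record); since O(register_inventory), deontic closure gives O(inspect_record).
So O(inspect_record) holds — inspect_record is obligatory. None of the other listed options is made obligatory by any chain of premises.

inspect_record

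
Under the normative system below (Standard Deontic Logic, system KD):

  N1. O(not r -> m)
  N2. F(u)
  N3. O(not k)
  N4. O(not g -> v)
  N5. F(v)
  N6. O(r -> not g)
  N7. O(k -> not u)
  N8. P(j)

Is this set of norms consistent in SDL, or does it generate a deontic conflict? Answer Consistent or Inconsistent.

Consistent

Premise 7 is O(k -> not u); even if O(not u) held, inferring O(k) would be affirming the consequent — invalid.
So O(k) is not derivable, and the apparent clash with O(not k) does not arise.
A world satisfying every obligation exists (e.g. g=true, j=false, k=false, m=true, r=false, u=false, v=false); no atom is both obligatory and forbidden, so the set is consistent.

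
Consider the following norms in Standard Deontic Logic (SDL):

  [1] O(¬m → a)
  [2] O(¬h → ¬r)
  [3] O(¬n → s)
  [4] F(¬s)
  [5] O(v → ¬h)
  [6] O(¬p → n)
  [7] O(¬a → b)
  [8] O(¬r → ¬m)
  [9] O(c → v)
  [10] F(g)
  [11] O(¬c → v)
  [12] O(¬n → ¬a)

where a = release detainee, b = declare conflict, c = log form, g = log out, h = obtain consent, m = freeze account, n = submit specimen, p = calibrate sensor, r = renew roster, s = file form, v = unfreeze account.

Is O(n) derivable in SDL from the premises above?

Premises 9 and 11 cover both cases: O(c → v) and O(¬c → v). Since c ∨ ¬c is a tautology, O(v) follows.
With premise 5, O(v → ¬h), the K-axiom yields O(¬h).
Applying K to premise 2 (O(¬h → ¬r)) and O(¬h) yields O(¬r).
Premise 8 is O(¬r → ¬m); since O(¬r), deontic closure gives O(¬m).
From O(¬m) and premise 1, O(¬m → a), we obtain O(a).
The contrapositive of premise 12 (O(¬n → ¬a)) is O(a → n), and O(a) is already established, so O(n).
Premises 3, 4, 6, 7, 10 do not contribute to this derivation.
So O(n) follows.

Yes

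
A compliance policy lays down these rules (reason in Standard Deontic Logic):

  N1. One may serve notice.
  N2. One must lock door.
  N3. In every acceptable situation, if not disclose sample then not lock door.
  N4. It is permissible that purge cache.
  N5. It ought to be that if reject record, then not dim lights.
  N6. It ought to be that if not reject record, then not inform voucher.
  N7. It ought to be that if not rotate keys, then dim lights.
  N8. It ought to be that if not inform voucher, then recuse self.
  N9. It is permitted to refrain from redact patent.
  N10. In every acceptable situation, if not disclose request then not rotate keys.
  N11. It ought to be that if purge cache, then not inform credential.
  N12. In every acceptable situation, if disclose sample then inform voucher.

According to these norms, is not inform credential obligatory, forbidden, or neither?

Premise 11 is O(purge_cache → ¬inform_credential), but O(purge_cache) is not derivable from the premises (the permission P(purge_cache) asserts only ¬O(¬purge_cache), not O(purge_cache)), so it does not yield O(¬inform_credential).
No premise or chain of K-axiom applications forces O(¬inform_credential), and none forces O(inform_credential). So ¬inform_credential is neither obligatory nor forbidden under these norms.

Neither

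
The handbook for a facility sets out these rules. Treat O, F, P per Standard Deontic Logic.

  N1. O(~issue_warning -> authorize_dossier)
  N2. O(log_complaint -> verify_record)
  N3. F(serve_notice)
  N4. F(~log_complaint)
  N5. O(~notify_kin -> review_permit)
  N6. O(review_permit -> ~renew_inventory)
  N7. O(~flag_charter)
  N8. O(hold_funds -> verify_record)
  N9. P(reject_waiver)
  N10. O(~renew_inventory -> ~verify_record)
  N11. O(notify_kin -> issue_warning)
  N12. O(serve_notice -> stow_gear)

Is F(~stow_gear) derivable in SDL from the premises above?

No

Premise 12 is O(serve_notice -> stow_gear), but O(serve_notice) is not derivable from the premises, so it does not yield O(stow_gear).
No other premise forces O(stow_gear). An ideal world satisfying every premise can still have ~stow_gear true, so F(~stow_gear) is not derivable.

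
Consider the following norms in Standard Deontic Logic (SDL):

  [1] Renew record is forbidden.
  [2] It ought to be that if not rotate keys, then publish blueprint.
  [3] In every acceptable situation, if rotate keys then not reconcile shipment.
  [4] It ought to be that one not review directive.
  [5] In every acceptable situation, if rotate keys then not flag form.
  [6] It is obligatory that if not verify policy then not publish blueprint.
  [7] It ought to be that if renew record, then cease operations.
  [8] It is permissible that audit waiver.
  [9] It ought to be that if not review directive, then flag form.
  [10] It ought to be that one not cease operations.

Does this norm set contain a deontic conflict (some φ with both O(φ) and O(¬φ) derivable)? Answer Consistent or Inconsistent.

Consistent

Premise 7 is O(renew_record → cease_operations), but O(renew_record) is not derivable from the premises, so it does not yield O(cease_operations).
So O(cease_operations) is not derivable, and the apparent clash with O(¬cease_operations) does not arise.
A world satisfying every obligation exists (e.g. audit_waiver=false, cease_operations=false, flag_form=true, publish_blueprint=true, reconcile_shipment=false, renew_record=false, review_directive=false, rotate_keys=false, verify_policy=true); no atom is both obligatory and forbidden, so the set is consistent.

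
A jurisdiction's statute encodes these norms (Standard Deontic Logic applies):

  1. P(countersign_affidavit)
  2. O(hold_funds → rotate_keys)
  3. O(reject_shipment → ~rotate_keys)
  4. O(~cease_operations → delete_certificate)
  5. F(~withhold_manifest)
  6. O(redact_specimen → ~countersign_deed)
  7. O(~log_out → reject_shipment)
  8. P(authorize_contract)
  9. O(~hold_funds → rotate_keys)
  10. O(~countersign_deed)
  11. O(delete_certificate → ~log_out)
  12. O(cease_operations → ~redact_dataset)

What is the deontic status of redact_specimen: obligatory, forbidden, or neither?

Premise 6 is O(redact_specimen → ~countersign_deed); even if O(~countersign_deed) held, inferring O(redact_specimen) would be affirming the consequent — invalid.
No premise or chain of K-axiom applications forces O(redact_specimen), and none forces O(~redact_specimen). So redact_specimen is neither obligatory nor forbidden under these norms.

Neither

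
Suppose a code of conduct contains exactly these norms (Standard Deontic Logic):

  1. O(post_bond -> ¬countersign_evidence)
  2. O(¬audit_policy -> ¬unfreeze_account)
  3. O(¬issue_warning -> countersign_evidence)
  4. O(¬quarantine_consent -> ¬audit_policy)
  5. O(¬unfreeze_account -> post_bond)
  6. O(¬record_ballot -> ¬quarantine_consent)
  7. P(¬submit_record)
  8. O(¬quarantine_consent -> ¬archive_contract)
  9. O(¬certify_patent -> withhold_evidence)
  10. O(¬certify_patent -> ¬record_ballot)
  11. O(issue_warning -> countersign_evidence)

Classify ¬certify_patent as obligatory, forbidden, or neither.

By case analysis on issue_warning: premise 11 gives O(issue_warning -> countersign_evidence) and premise 3 gives O(¬issue_warning -> countersign_evidence), so O(countersign_evidence) either way.
The contrapositive of premise 1 (O(post_bond -> ¬countersign_evidence)) is O(countersign_evidence -> ¬post_bond), and O(countersign_evidence) is already established, so O(¬post_bond).
Premise 5 is O(¬unfreeze_account -> post_bond); contrapositively O(¬post_bond -> unfreeze_account). Since O(¬post_bond) holds, K gives O(unfreeze_account).
Premise 2 is O(¬audit_policy -> ¬unfreeze_account); contrapositively O(unfreeze_account -> audit_policy). Since O(unfreeze_account) holds, K gives O(audit_policy).
Premise 4, O(¬quarantine_consent -> ¬audit_policy), contraposes to O(audit_policy -> quarantine_consent); with O(audit_policy) we get O(quarantine_consent).
Premise 6, O(¬record_ballot -> ¬quarantine_consent), contraposes to O(quarantine_consent -> record_ballot); with O(quarantine_consent) we get O(record_ballot).
Premise 10, O(¬certify_patent -> ¬record_ballot), contraposes to O(record_ballot -> certify_patent); with O(record_ballot) we get O(certify_patent).
Premises 7, 8, 9 do not contribute to this derivation.
Thus O(certify_patent), which is F(¬certify_patent): ¬certify_patent is forbidden.

Forbidden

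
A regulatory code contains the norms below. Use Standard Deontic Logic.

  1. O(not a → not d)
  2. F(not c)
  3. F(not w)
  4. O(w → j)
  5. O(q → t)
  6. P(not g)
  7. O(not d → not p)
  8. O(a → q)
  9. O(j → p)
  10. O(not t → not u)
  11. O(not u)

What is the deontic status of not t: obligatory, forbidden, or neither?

Forbidden

Premise 3 is F(not w), i.e. O(w).
From O(w) and premise 4, O(w → j), we obtain O(j).
With premise 9, O(j → p), the K-axiom yields O(p).
Premise 7, O(not d → not p), contraposes to O(p → d); with O(p) we get O(d).
Premise 1, O(not a → not d), contraposes to O(d → a); with O(d) we get O(a).
Premise 8 is O(a → q); since O(a), deontic closure gives O(q).
Premise 5 is O(q → t); since O(q), deontic closure gives O(t).
Premises 2, 6, 10, 11 do not contribute to this derivation.
Thus O(t), which is F(not t): not t is forbidden.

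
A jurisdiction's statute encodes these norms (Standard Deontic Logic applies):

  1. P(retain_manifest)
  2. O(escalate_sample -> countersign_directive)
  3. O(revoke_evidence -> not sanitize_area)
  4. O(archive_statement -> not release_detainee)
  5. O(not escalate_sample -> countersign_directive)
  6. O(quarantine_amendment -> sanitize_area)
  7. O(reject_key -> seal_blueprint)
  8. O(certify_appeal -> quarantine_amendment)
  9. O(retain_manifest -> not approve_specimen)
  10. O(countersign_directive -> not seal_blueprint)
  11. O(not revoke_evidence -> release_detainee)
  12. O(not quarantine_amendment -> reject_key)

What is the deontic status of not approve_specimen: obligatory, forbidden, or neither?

Premise 9 is O(retain_manifest -> not approve_specimen), but O(retain_manifest) is not derivable from the premises (the permission P(retain_manifest) asserts only not O(not retain_manifest), not O(retain_manifest)), so it does not yield O(not approve_specimen).
No premise or chain of K-axiom applications forces O(not approve_specimen), and none forces O(approve_specimen). So not approve_specimen is neither obligatory nor forbidden under these norms.

Neither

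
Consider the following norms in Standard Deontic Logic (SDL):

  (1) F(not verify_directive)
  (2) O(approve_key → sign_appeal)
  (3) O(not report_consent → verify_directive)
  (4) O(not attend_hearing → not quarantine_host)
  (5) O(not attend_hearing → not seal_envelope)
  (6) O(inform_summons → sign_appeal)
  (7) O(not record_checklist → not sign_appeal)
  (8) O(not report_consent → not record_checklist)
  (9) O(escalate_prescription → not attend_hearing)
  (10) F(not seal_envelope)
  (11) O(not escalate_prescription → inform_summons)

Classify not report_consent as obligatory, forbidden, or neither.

Forbidden

Premise 10, F(not seal_envelope), is equivalent to O(seal_envelope).
Premise 5, O(not attend_hearing → not seal_envelope), contraposes to O(seal_envelope → attend_hearing); with O(seal_envelope) we get O(attend_hearing).
Premise 9, O(escalate_prescription → not attend_hearing), contraposes to O(attend_hearing → not escalate_prescription); with O(attend_hearing) we get O(not escalate_prescription).
From O(not escalate_prescription) and premise 11, O(not escalate_prescription → inform_summons), we obtain O(inform_summons).
Premise 6 is O(inform_summons → sign_appeal); since O(inform_summons), deontic closure gives O(sign_appeal).
The contrapositive of premise 7 (O(not record_checklist → not sign_appeal)) is O(sign_appeal → record_checklist), and O(sign_appeal) is already established, so O(record_checklist).
The contrapositive of premise 8 (O(not report_consent → not record_checklist)) is O(record_checklist → report_consent), and O(record_checklist) is already established, so O(report_consent).
Premises 1, 2, 3, 4 do not contribute to this derivation.
Thus O(report_consent), which is F(not report_consent): not report_consent is forbidden.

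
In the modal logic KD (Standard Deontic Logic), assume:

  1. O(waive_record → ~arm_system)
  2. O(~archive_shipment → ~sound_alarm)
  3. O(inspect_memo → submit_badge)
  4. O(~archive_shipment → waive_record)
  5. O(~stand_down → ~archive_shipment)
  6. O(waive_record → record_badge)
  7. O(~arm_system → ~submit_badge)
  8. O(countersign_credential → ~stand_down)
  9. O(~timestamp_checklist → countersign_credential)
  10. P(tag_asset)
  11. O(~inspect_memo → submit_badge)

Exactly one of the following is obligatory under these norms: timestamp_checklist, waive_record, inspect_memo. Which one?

By case analysis on ~inspect_memo: premise 11 gives O(~inspect_memo → submit_badge) and premise 3 gives O(inspect_memo → submit_badge), so O(submit_badge) either way.
Premise 7 is O(~arm_system → ~submit_badge); contrapositively O(submit_badge → arm_system). Since O(submit_badge) holds, K gives O(arm_system).
The contrapositive of premise 1 (O(waive_record → ~arm_system)) is O(arm_system → ~waive_record), and O(arm_system) is already established, so O(~waive_record).
Premise 4, O(~archive_shipment → waive_record), contraposes to O(~waive_record → archive_shipment); with O(~waive_record) we get O(archive_shipment).
Premise 5 is O(~stand_down → ~archive_shipment); contrapositively O(archive_shipment → stand_down). Since O(archive_shipment) holds, K gives O(stand_down).
Premise 8, O(countersign_credential → ~stand_down), contraposes to O(stand_down → ~countersign_credential); with O(stand_down) we get O(~countersign_credential).
Premise 9, O(~timestamp_checklist → countersign_credential), contraposes to O(~countersign_credential → timestamp_checklist); with O(~countersign_credential) we get O(timestamp_checklist).
So O(timestamp_checklist) holds — timestamp_checklist is obligatory. None of the other listed options is made obligatory by any chain of premises.

timestamp_checklist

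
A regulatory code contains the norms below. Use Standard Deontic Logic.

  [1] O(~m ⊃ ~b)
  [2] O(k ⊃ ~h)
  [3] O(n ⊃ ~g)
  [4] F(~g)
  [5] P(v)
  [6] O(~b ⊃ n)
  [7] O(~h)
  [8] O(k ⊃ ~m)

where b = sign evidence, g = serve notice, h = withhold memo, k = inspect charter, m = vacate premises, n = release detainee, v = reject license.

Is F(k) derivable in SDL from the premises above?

Yes

Premise 4 is F(~g), i.e. O(g).
The contrapositive of premise 3 (O(n ⊃ ~g)) is O(g ⊃ ~n), and O(g) is already established, so O(~n).
Premise 6 is O(~b ⊃ n); contrapositively O(~n ⊃ b). Since O(~n) holds, K gives O(b).
The contrapositive of premise 1 (O(~m ⊃ ~b)) is O(b ⊃ m), and O(b) is already established, so O(m).
The contrapositive of premise 8 (O(k ⊃ ~m)) is O(m ⊃ ~k), and O(m) is already established, so O(~k).
Premises 2, 5, 7 do not contribute to this derivation.
So O(~k) holds, i.e. F(k). The claim follows.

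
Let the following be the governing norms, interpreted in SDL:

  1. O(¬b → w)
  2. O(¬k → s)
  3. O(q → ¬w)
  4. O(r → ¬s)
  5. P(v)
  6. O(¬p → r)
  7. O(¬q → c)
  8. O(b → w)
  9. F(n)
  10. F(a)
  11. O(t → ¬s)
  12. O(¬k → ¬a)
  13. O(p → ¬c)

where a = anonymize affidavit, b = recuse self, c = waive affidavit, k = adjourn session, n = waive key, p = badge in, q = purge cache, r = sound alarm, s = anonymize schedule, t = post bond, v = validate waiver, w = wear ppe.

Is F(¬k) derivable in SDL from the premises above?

Premises 1 and 8 cover both cases: O(¬b → w) and O(b → w). Since ¬b ∨ b is a tautology, O(w) follows.
Premise 3, O(q → ¬w), contraposes to O(w → ¬q); with O(w) we get O(¬q).
With premise 7, O(¬q → c), the K-axiom yields O(c).
The contrapositive of premise 13 (O(p → ¬c)) is O(c → ¬p), and O(c) is already established, so O(¬p).
With premise 6, O(¬p → r), the K-axiom yields O(r).
With premise 4, O(r → ¬s), the K-axiom yields O(¬s).
Premise 2 is O(¬k → s); contrapositively O(¬s → k). Since O(¬s) holds, K gives O(k).
Premises 5, 9, 10, 11, 12 do not contribute to this derivation.
So O(k) holds, i.e. F(¬k). The claim follows.

Yes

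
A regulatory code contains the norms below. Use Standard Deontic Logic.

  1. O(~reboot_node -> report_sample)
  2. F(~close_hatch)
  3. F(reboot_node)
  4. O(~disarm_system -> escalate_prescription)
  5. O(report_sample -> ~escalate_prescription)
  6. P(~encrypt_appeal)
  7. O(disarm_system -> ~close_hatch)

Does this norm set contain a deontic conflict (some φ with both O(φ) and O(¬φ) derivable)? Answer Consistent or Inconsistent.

F(~close_hatch) at premise 2 means O(close_hatch).
The contrapositive of premise 7 (O(disarm_system -> ~close_hatch)) is O(close_hatch -> ~disarm_system), and O(close_hatch) is already established, so O(~disarm_system).
With premise 4, O(~disarm_system -> escalate_prescription), the K-axiom yields O(escalate_prescription).
Premise 5 is O(report_sample -> ~escalate_prescription); contrapositively O(escalate_prescription -> ~report_sample). Since O(escalate_prescription) holds, K gives O(~report_sample).
Premise 1 is O(~reboot_node -> report_sample); contrapositively O(~report_sample -> reboot_node). Since O(~report_sample) holds, K gives O(reboot_node).
Yet premise 3 is F(reboot_node), i.e. O(~reboot_node).
We now have both O(reboot_node) and O(~reboot_node) — reboot_node is simultaneously obligatory and forbidden, violating the D-axiom.

Inconsistent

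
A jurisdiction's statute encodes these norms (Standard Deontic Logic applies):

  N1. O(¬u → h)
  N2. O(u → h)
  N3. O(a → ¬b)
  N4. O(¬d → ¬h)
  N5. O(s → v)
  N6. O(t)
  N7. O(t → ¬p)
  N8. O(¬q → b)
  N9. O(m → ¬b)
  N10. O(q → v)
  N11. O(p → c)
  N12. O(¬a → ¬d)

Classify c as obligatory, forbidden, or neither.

Neither

Premise 11 is O(p → c), but O(p) is not derivable from the premises, so it does not yield O(c).
No premise or chain of K-axiom applications forces O(c), and none forces O(¬c). So c is neither obligatory nor forbidden under these norms.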